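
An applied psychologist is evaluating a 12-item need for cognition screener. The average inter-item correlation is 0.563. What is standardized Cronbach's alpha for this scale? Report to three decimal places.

Standardized α = k·r̄ / (1 + (k−1)·r̄) = 12 × 0.563 / (1 + 11 × 0.563)
  = 6.7560 / 7.1930 = 0.939

standardized Cronbach's alpha = 0.939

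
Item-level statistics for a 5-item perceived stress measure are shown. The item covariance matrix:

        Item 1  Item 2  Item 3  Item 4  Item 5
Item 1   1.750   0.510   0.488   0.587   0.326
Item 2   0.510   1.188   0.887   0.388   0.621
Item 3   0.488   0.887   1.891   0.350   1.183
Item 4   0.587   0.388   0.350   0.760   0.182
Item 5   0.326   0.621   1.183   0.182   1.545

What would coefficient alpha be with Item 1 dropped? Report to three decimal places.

Remaining items: Item 2, Item 3, Item 4, Item 5 (k = 4).
Σσᵢ² = 1.188 + 1.891 + 0.760 + 1.545 = 5.384
σ²_total = 5.384 + 2 × 3.611 = 12.606
α (item deleted) = (4/3)·(1 − 5.384/12.606) = 0.764

α = 0.764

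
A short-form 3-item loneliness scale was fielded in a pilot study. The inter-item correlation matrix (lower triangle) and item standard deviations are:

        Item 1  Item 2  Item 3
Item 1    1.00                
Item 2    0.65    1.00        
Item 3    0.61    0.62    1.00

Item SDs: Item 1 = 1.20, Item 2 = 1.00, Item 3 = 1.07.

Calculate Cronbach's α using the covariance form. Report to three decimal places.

Σσ²ᵢ = 1.20² + 1.00² + 1.07² = 3.5849
Covariances σ_ij = r_ij · s_i · s_j:
  σ(Item 1,Item 2) = 0.65 × 1.20 × 1.00 = 0.7800
  σ(Item 1,Item 3) = 0.61 × 1.20 × 1.07 = 0.7832
  σ(Item 2,Item 3) = 0.62 × 1.00 × 1.07 = 0.6634
σ²_T = Σσ²ᵢ + 2·Σσ_ij = 3.5849 + 2 × 2.2266 = 8.0381
α = (3/2)·(1 − 3.5849/8.0381) = 0.831

α = 0.831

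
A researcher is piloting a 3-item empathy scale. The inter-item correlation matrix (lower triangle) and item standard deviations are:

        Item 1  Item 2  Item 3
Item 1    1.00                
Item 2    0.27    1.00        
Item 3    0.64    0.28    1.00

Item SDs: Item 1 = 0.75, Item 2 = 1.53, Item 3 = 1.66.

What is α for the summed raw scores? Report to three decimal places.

α = 0.587

Σσ²ᵢ = 0.75² + 1.53² + 1.66² = 5.6590
Covariances σ_ij = r_ij · s_i · s_j:
  σ(Item 1,Item 2) = 0.27 × 0.75 × 1.53 = 0.3098
  σ(Item 1,Item 3) = 0.64 × 0.75 × 1.66 = 0.7968
  σ(Item 2,Item 3) = 0.28 × 1.53 × 1.66 = 0.7111
σ²_T = Σσ²ᵢ + 2·Σσ_ij = 5.6590 + 2 × 1.8177 = 9.2944
α = (3/2)·(1 − 5.6590/9.2944) = 0.587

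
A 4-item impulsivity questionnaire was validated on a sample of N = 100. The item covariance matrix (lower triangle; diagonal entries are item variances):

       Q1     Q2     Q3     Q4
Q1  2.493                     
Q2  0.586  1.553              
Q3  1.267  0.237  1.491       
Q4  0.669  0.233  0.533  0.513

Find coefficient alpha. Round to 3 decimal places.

sum of item variances = 2.493 + 1.553 + 1.491 + 0.513 = 6.050
Σ_{i<j} σ_ij = 3.525
total variance = 6.050 + 2 × 3.525 = 13.100
α = (k/(k−1))·(1 − sum of item variances/total variance) = (4/3)·(1 − 6.050/13.100) = 0.718

α = 0.718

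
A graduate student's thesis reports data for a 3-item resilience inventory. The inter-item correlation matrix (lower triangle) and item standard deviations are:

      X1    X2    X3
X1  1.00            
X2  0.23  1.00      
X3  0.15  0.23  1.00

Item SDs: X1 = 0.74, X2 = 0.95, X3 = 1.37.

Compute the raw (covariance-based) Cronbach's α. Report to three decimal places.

Σσ²ᵢ = 0.74² + 0.95² + 1.37² = 3.3270
Covariances σ_ij = r_ij · s_i · s_j:
  σ(X1,X2) = 0.23 × 0.74 × 0.95 = 0.1617
  σ(X1,X3) = 0.15 × 0.74 × 1.37 = 0.1521
  σ(X2,X3) = 0.23 × 0.95 × 1.37 = 0.2993
σ²_T = Σσ²ᵢ + 2·Σσ_ij = 3.3270 + 2 × 0.6131 = 4.5532
α = (3/2)·(1 − 3.3270/4.5532) = 0.404

Cronbach's α = 0.404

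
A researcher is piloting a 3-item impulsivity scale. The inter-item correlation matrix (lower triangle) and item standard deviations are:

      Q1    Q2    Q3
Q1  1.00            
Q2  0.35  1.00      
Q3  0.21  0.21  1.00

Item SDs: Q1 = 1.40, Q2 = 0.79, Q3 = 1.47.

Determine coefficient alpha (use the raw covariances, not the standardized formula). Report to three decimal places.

Σσ²ᵢ = 1.40² + 0.79² + 1.47² = 4.7450
Covariances σ_ij = r_ij · s_i · s_j:
  σ(Q1,Q2) = 0.35 × 1.40 × 0.79 = 0.3871
  σ(Q1,Q3) = 0.21 × 1.40 × 1.47 = 0.4322
  σ(Q2,Q3) = 0.21 × 0.79 × 1.47 = 0.2439
σ²_T = Σσ²ᵢ + 2·Σσ_ij = 4.7450 + 2 × 1.0632 = 6.8714
α = (3/2)·(1 − 4.7450/6.8714) = 0.464

α = 0.464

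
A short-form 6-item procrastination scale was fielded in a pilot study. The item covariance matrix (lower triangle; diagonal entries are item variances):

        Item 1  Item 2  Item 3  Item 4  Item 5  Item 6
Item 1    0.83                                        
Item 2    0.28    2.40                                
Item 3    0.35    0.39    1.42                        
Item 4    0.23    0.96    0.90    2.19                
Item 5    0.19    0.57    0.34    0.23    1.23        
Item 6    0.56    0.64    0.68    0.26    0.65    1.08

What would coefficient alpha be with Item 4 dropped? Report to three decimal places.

Remaining items: Item 1, Item 2, Item 3, Item 5, Item 6 (k = 5).
ΣVar(i) = 0.83 + 2.40 + 1.42 + 1.23 + 1.08 = 6.96
σ²_total = 6.96 + 2 × 4.65 = 16.26
α (item deleted) = (5/4)·(1 − 6.96/16.26) = 0.715

α = 0.715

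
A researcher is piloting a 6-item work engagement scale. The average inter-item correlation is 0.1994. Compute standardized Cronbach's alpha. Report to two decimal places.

standardized Cronbach's alpha = 0.60

Standardized α = k·r̄ / (1 + (k−1)·r̄) = 6 × 0.1994 / (1 + 5 × 0.1994)
  = 1.1964 / 1.9970 = 0.60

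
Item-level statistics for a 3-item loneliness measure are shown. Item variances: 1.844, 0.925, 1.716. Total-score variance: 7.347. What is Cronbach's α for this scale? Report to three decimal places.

Σσ²ᵢ = 1.844 + 0.925 + 1.716 = 4.485
α = (k/(k−1))·(1 − Σσ²ᵢ/σ²_total) = (3/2)·(1 − 4.485/7.347) = 0.584

α = 0.584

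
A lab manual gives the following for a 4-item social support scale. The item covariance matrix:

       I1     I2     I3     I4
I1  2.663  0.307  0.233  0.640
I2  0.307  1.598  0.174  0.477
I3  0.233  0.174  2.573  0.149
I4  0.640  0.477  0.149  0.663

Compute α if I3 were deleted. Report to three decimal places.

α = 0.550

Remaining items: I1, I2, I4 (k = 3).
Σσᵢ² = 2.663 + 1.598 + 0.663 = 4.924
σ²_total = 4.924 + 2 × 1.424 = 7.772
α (item deleted) = (3/2)·(1 − 4.924/7.772) = 0.550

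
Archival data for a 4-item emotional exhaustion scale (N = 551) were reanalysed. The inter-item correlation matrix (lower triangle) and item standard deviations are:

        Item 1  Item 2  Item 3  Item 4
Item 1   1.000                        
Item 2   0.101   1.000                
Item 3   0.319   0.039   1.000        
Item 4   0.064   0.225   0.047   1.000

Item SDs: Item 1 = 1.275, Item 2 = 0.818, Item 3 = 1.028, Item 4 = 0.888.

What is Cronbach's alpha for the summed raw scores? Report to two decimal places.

Σσ²ᵢ = 1.275² + 0.818² + 1.028² + 0.888² = 4.1401
Covariances σ_ij = r_ij · s_i · s_j:
  σ(Item 1,Item 2) = 0.101 × 1.275 × 0.818 = 0.1053
  σ(Item 1,Item 3) = 0.319 × 1.275 × 1.028 = 0.4181
  σ(Item 1,Item 4) = 0.064 × 1.275 × 0.888 = 0.0725
  σ(Item 2,Item 3) = 0.039 × 0.818 × 1.028 = 0.0328
  σ(Item 2,Item 4) = 0.225 × 0.818 × 0.888 = 0.1634
  σ(Item 3,Item 4) = 0.047 × 1.028 × 0.888 = 0.0429
σ²_T = Σσ²ᵢ + 2·Σσ_ij = 4.1401 + 2 × 0.8350 = 5.8101
α = (4/3)·(1 − 4.1401/5.8101) = 0.38

Cronbach's alpha = 0.38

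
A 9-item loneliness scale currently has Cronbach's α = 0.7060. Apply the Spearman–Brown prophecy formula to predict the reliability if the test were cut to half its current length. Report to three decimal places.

predicted reliability = 0.546

Length factor m = 1/2
α' = m·α / (1 − (1−m)·α)
   = 1/2 × 0.7060 / (1 − (1 − 1/2) × 0.7060)
   = 0.3530 / 0.6470 = 0.546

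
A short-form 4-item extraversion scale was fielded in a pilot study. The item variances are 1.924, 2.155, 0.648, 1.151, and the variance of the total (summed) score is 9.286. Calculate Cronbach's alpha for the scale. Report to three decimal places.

Σσ²ᵢ = 1.924 + 2.155 + 0.648 + 1.151 = 5.878
α = (k/(k−1))·(1 − Σσ²ᵢ/total variance) = (4/3)·(1 − 5.878/9.286) = 0.489

α = 0.489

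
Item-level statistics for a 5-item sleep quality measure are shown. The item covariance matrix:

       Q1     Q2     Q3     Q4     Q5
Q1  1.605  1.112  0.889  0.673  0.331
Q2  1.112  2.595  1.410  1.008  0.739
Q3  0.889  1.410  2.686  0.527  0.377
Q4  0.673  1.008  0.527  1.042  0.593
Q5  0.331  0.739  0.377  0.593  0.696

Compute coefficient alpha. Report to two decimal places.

sum of item variances = 1.605 + 2.595 + 2.686 + 1.042 + 0.696 = 8.624
Sum of the distinct covariances = 7.659
σ²_total = 8.624 + 2 × 7.659 = 23.942
α = (k/(k−1))·(1 − sum of item variances/σ²_total) = (5/4)·(1 − 8.624/23.942) = 0.80

coefficient alpha = 0.80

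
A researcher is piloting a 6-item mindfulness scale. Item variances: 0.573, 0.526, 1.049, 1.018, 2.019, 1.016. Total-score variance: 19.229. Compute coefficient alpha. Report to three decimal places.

Σσ²ᵢ = 0.573 + 0.526 + 1.049 + 1.018 + 2.019 + 1.016 = 6.201
α = (k/(k−1))·(1 − Σσ²ᵢ/σ²_total) = (6/5)·(1 − 6.201/19.229) = 0.813

coefficient alpha = 0.813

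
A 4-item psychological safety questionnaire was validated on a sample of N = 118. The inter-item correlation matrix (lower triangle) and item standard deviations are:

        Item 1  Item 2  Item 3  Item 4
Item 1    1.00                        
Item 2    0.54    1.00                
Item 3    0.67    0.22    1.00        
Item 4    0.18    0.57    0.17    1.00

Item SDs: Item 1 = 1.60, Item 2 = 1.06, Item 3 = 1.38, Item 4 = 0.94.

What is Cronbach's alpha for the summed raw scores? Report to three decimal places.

Σσ²ᵢ = 1.60² + 1.06² + 1.38² + 0.94² = 6.4716
Covariances σ_ij = r_ij · s_i · s_j:
  σ(Item 1,Item 2) = 0.54 × 1.60 × 1.06 = 0.9158
  σ(Item 1,Item 3) = 0.67 × 1.60 × 1.38 = 1.4794
  σ(Item 1,Item 4) = 0.18 × 1.60 × 0.94 = 0.2707
  σ(Item 2,Item 3) = 0.22 × 1.06 × 1.38 = 0.3218
  σ(Item 2,Item 4) = 0.57 × 1.06 × 0.94 = 0.5679
  σ(Item 3,Item 4) = 0.17 × 1.38 × 0.94 = 0.2205
σ²_T = Σσ²ᵢ + 2·Σσ_ij = 6.4716 + 2 × 3.7761 = 14.0238
α = (4/3)·(1 − 6.4716/14.0238) = 0.718

Cronbach's alpha = 0.718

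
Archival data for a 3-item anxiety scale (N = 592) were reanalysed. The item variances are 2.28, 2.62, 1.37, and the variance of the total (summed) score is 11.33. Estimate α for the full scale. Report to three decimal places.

α = 0.670

sum of item variances = 2.28 + 2.62 + 1.37 = 6.27
α = (k/(k−1))·(1 − sum of item variances/σ²_T) = (3/2)·(1 − 6.27/11.33) = 0.670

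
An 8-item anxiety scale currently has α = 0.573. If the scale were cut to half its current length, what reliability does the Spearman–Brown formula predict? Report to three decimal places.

Length factor m = 1/2
α' = m·α / (1 − (1−m)·α)
   = 1/2 × 0.573 / (1 − (1 − 1/2) × 0.573)
   = 0.2865 / 0.7135 = 0.402

predicted reliability = 0.402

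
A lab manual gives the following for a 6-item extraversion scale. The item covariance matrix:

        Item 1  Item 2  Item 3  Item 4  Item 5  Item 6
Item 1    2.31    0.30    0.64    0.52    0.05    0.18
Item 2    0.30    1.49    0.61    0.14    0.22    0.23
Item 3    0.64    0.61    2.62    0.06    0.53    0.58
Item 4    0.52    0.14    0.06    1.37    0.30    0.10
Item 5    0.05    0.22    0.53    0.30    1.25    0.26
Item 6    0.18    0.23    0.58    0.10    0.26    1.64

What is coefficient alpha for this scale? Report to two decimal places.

Σσ²ᵢ = 2.31 + 1.49 + 2.62 + 1.37 + 1.25 + 1.64 = 10.68
Sum of off-diagonal covariances = 4.72
Var(T) = 10.68 + 2 × 4.72 = 20.12
α = (k/(k−1))·(1 − Σσ²ᵢ/Var(T)) = (6/5)·(1 − 10.68/20.12) = 0.56

coefficient alpha = 0.56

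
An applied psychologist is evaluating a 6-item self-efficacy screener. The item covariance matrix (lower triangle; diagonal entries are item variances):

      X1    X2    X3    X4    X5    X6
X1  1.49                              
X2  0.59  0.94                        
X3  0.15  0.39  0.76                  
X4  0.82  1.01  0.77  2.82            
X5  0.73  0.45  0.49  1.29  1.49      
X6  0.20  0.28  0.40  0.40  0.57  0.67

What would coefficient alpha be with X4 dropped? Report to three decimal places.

Remaining items: X1, X2, X3, X5, X6 (k = 5).
Σσᵢ² = 1.49 + 0.94 + 0.76 + 1.49 + 0.67 = 5.35
σ²_total = 5.35 + 2 × 4.25 = 13.85
α (item deleted) = (5/4)·(1 − 5.35/13.85) = 0.767

coefficient alpha = 0.767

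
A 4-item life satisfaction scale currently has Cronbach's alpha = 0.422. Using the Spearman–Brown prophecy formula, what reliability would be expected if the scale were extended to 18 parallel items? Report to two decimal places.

Length factor m = 18/4 = 4.5000
α' = m·α / (1 + (m−1)·α)
   = 18/4 × 0.422 / (1 + (18/4 − 1) × 0.422)
   = 1.8990 / 2.4770 = 0.77

predicted reliability = 0.77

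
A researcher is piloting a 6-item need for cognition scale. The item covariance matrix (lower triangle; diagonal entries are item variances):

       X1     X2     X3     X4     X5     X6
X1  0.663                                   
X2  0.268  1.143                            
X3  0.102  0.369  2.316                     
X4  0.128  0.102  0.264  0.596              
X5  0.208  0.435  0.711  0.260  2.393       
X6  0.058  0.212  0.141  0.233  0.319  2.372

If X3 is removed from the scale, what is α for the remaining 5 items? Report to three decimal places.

Remaining items: X1, X2, X4, X5, X6 (k = 5).
Σσᵢ² = 0.663 + 1.143 + 0.596 + 2.393 + 2.372 = 7.167
Var(T) = 7.167 + 2 × 2.223 = 11.613
α (item deleted) = (5/4)·(1 − 7.167/11.613) = 0.479

α = 0.479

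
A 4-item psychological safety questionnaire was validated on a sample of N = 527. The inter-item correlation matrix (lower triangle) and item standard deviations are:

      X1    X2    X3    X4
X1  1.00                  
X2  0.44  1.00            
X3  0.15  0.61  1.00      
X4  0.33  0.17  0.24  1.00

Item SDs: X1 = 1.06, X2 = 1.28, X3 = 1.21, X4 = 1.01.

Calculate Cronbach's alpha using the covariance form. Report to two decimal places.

α = 0.66

Σσ²ᵢ = 1.06² + 1.28² + 1.21² + 1.01² = 5.2462
Covariances σ_ij = r_ij · s_i · s_j:
  σ(X1,X2) = 0.44 × 1.06 × 1.28 = 0.5970
  σ(X1,X3) = 0.15 × 1.06 × 1.21 = 0.1924
  σ(X1,X4) = 0.33 × 1.06 × 1.01 = 0.3533
  σ(X2,X3) = 0.61 × 1.28 × 1.21 = 0.9448
  σ(X2,X4) = 0.17 × 1.28 × 1.01 = 0.2198
  σ(X3,X4) = 0.24 × 1.21 × 1.01 = 0.2933
σ²_T = Σσ²ᵢ + 2·Σσ_ij = 5.2462 + 2 × 2.6006 = 10.4474
α = (4/3)·(1 − 5.2462/10.4474) = 0.66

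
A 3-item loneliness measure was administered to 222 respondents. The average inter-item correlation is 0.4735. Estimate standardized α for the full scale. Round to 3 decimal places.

Standardized α = k·r̄ / (1 + (k−1)·r̄) = 3 × 0.4735 / (1 + 2 × 0.4735)
  = 1.4205 / 1.9470 = 0.730

α = 0.730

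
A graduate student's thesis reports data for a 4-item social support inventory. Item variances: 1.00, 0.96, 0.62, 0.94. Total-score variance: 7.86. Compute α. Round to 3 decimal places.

α = 0.736

sum of item variances = 1.00 + 0.96 + 0.62 + 0.94 = 3.52
α = (k/(k−1))·(1 − sum of item variances/σ²_total) = (4/3)·(1 − 3.52/7.86) = 0.736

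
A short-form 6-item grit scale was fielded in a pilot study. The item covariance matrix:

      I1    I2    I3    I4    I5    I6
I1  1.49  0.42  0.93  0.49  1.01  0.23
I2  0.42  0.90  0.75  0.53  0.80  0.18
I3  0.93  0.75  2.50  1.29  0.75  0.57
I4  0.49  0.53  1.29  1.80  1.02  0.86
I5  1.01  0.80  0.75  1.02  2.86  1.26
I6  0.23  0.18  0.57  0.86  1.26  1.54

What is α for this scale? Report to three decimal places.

α = 0.800

Σσ²ᵢ = 1.49 + 0.90 + 2.50 + 1.80 + 2.86 + 1.54 = 11.09
Sum of the distinct covariances = 11.09
Var(T) = 11.09 + 2 × 11.09 = 33.27
α = (k/(k−1))·(1 − Σσ²ᵢ/Var(T)) = (6/5)·(1 − 11.09/33.27) = 0.800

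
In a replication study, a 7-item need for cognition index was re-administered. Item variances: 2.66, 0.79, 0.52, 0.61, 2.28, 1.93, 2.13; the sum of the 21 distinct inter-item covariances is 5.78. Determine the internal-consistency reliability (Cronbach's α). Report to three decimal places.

sum of item variances = 2.66 + 0.79 + 0.52 + 0.61 + 2.28 + 1.93 + 2.13 = 10.92
Sum of distinct covariances = 5.78
Var(T) = sum of item variances + 2·Σcov = 10.92 + 2 × 5.78 = 22.48
α = (7/6)·(1 − 10.92/22.48) = 0.600

Cronbach's α = 0.600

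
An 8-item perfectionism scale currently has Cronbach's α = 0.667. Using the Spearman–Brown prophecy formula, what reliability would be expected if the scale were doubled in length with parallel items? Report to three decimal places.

Length factor m = 2
α' = m·α / (1 + (m−1)·α)
   = 2 × 0.667 / (1 + (2 − 1) × 0.667)
   = 1.3340 / 1.6670 = 0.800

predicted reliability = 0.800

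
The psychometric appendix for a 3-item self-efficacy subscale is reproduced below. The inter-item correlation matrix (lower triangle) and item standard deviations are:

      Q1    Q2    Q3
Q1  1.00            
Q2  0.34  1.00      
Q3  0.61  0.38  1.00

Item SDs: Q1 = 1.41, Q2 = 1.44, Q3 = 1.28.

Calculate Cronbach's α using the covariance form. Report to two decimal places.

Σσ²ᵢ = 1.41² + 1.44² + 1.28² = 5.7001
Covariances σ_ij = r_ij · s_i · s_j:
  σ(Q1,Q2) = 0.34 × 1.41 × 1.44 = 0.6903
  σ(Q1,Q3) = 0.61 × 1.41 × 1.28 = 1.1009
  σ(Q2,Q3) = 0.38 × 1.44 × 1.28 = 0.7004
σ²_T = Σσ²ᵢ + 2·Σσ_ij = 5.7001 + 2 × 2.4916 = 10.6833
α = (3/2)·(1 − 5.7001/10.6833) = 0.70

Cronbach's α = 0.70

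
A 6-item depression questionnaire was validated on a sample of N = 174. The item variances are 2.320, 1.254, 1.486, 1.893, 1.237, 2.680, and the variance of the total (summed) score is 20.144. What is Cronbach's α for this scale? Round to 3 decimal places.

α = 0.552

ΣVar(i) = 2.320 + 1.254 + 1.486 + 1.893 + 1.237 + 2.680 = 10.870
α = (k/(k−1))·(1 − ΣVar(i)/σ²_T) = (6/5)·(1 − 10.870/20.144) = 0.552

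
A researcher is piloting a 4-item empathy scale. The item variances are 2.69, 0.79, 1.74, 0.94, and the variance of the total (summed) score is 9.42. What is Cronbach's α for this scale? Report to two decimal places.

sum of item variances = 2.69 + 0.79 + 1.74 + 0.94 = 6.16
α = (k/(k−1))·(1 − sum of item variances/Var(T)) = (4/3)·(1 − 6.16/9.42) = 0.46

Cronbach's α = 0.46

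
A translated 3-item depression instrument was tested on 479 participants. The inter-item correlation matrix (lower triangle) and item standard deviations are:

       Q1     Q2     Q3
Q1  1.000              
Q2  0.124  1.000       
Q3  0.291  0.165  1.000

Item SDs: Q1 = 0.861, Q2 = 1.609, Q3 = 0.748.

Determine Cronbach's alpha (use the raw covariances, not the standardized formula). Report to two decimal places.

Σσ²ᵢ = 0.861² + 1.609² + 0.748² = 3.8897
Covariances σ_ij = r_ij · s_i · s_j:
  σ(Q1,Q2) = 0.124 × 0.861 × 1.609 = 0.1718
  σ(Q1,Q3) = 0.291 × 0.861 × 0.748 = 0.1874
  σ(Q2,Q3) = 0.165 × 1.609 × 0.748 = 0.1986
σ²_T = Σσ²ᵢ + 2·Σσ_ij = 3.8897 + 2 × 0.5578 = 5.0053
α = (3/2)·(1 − 3.8897/5.0053) = 0.33

Cronbach's alpha = 0.33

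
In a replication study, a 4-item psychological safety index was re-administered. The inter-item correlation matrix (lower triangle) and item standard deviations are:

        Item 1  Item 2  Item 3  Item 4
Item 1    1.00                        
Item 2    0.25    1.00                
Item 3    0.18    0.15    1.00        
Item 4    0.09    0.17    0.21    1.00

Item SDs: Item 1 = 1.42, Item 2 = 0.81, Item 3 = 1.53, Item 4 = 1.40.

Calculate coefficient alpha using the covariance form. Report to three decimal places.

coefficient alpha = 0.435

Σσ²ᵢ = 1.42² + 0.81² + 1.53² + 1.40² = 6.9734
Covariances σ_ij = r_ij · s_i · s_j:
  σ(Item 1,Item 2) = 0.25 × 1.42 × 0.81 = 0.2876
  σ(Item 1,Item 3) = 0.18 × 1.42 × 1.53 = 0.3911
  σ(Item 1,Item 4) = 0.09 × 1.42 × 1.40 = 0.1789
  σ(Item 2,Item 3) = 0.15 × 0.81 × 1.53 = 0.1859
  σ(Item 2,Item 4) = 0.17 × 0.81 × 1.40 = 0.1928
  σ(Item 3,Item 4) = 0.21 × 1.53 × 1.40 = 0.4498
σ²_T = Σσ²ᵢ + 2·Σσ_ij = 6.9734 + 2 × 1.6861 = 10.3456
α = (4/3)·(1 − 6.9734/10.3456) = 0.435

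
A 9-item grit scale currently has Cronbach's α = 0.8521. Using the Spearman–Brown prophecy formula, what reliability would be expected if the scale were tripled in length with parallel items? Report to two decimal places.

Length factor m = 3
α' = m·α / (1 + (m−1)·α)
   = 3 × 0.8521 / (1 + (3 − 1) × 0.8521)
   = 2.5563 / 2.7042 = 0.95

predicted reliability = 0.95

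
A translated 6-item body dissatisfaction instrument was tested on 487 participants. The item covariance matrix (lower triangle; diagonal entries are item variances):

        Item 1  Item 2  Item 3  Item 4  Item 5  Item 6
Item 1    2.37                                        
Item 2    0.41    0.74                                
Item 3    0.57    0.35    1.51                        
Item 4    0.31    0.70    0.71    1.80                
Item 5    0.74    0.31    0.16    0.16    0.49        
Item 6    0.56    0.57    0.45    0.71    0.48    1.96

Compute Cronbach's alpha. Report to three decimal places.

Σσ²ᵢ = 2.37 + 0.74 + 1.51 + 1.80 + 0.49 + 1.96 = 8.87
Sum of off-diagonal covariances = 7.19
total variance = 8.87 + 2 × 7.19 = 23.25
α = (k/(k−1))·(1 − Σσ²ᵢ/total variance) = (6/5)·(1 − 8.87/23.25) = 0.742

α = 0.742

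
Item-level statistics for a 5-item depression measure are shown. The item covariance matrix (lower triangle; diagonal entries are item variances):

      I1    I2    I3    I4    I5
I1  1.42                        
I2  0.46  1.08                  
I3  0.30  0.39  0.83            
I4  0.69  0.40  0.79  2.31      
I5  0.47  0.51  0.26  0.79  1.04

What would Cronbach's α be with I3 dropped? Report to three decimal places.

Remaining items: I1, I2, I4, I5 (k = 4).
Σσᵢ² = 1.42 + 1.08 + 2.31 + 1.04 = 5.85
σ²_T = 5.85 + 2 × 3.32 = 12.49
α (item deleted) = (4/3)·(1 − 5.85/12.49) = 0.709

Cronbach's α = 0.709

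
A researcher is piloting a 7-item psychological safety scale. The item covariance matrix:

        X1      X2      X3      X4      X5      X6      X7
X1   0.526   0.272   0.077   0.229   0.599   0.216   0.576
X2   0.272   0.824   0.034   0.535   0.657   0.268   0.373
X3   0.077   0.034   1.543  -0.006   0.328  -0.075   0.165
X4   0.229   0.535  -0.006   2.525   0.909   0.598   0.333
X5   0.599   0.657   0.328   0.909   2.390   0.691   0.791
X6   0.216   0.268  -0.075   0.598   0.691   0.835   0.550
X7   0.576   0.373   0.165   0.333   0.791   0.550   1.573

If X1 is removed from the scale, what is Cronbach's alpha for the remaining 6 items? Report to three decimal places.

Cronbach's alpha = 0.671

Remaining items: X2, X3, X4, X5, X6, X7 (k = 6).
Σσ²ᵢ = 0.824 + 1.543 + 2.525 + 2.390 + 0.835 + 1.573 = 9.690
σ²_T = 9.690 + 2 × 6.151 = 21.992
α (item deleted) = (6/5)·(1 − 9.690/21.992) = 0.671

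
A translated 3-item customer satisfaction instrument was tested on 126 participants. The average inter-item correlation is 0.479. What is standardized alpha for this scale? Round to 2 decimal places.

standardized alpha = 0.73

Standardized α = k·r̄ / (1 + (k−1)·r̄) = 3 × 0.479 / (1 + 2 × 0.479)
  = 1.4370 / 1.9580 = 0.73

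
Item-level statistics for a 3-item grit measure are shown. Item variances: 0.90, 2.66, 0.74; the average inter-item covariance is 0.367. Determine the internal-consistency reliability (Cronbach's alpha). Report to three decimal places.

Σσ²ᵢ = 0.90 + 2.66 + 0.74 = 4.30
Sum of the 3 distinct covariances = 3 × 0.367 = 1.101
σ²_total = Σσ²ᵢ + 2·Σcov = 4.30 + 2 × 1.101 = 6.502
α = (3/2)·(1 − 4.30/6.502) = 0.508

α = 0.508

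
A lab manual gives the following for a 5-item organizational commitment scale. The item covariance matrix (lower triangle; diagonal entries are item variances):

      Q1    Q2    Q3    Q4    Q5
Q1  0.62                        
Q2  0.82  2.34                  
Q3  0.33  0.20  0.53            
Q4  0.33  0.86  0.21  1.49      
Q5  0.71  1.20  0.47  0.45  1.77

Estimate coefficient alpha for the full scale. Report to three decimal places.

α = 0.779

ΣVar(i) = 0.62 + 2.34 + 0.53 + 1.49 + 1.77 = 6.75
Sum of the distinct covariances = 5.58
σ²_total = 6.75 + 2 × 5.58 = 17.91
α = (k/(k−1))·(1 − ΣVar(i)/σ²_total) = (5/4)·(1 − 6.75/17.91) = 0.779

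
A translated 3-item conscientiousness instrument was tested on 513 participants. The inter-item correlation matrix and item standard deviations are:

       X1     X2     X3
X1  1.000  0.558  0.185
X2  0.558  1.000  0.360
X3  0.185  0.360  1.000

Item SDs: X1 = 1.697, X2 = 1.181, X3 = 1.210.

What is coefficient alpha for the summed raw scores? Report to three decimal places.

coefficient alpha = 0.618

Σσ²ᵢ = 1.697² + 1.181² + 1.210² = 5.7387
Covariances σ_ij = r_ij · s_i · s_j:
  σ(X1,X2) = 0.558 × 1.697 × 1.181 = 1.1183
  σ(X1,X3) = 0.185 × 1.697 × 1.210 = 0.3799
  σ(X2,X3) = 0.360 × 1.181 × 1.210 = 0.5144
σ²_T = Σσ²ᵢ + 2·Σσ_ij = 5.7387 + 2 × 2.0126 = 9.7639
α = (3/2)·(1 − 5.7387/9.7639) = 0.618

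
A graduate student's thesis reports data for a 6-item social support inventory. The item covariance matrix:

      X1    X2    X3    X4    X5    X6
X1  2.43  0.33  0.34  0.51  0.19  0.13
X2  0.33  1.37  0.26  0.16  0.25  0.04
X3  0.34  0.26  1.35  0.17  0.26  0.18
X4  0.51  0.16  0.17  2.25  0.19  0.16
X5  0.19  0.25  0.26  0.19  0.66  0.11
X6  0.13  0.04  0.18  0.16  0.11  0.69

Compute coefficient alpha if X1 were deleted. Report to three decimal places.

coefficient alpha = 0.450

Remaining items: X2, X3, X4, X5, X6 (k = 5).
Σσᵢ² = 1.37 + 1.35 + 2.25 + 0.66 + 0.69 = 6.32
total variance = 6.32 + 2 × 1.78 = 9.88
α (item deleted) = (5/4)·(1 − 6.32/9.88) = 0.450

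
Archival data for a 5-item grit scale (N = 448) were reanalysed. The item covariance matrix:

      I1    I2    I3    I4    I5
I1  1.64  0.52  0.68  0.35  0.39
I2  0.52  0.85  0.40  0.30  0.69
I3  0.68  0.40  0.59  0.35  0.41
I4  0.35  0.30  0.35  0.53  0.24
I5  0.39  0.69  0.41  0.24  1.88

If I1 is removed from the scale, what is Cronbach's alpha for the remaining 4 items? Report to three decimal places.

Remaining items: I2, I3, I4, I5 (k = 4).
Σσᵢ² = 0.85 + 0.59 + 0.53 + 1.88 = 3.85
σ²_T = 3.85 + 2 × 2.39 = 8.63
α (item deleted) = (4/3)·(1 − 3.85/8.63) = 0.739

Cronbach's alpha = 0.739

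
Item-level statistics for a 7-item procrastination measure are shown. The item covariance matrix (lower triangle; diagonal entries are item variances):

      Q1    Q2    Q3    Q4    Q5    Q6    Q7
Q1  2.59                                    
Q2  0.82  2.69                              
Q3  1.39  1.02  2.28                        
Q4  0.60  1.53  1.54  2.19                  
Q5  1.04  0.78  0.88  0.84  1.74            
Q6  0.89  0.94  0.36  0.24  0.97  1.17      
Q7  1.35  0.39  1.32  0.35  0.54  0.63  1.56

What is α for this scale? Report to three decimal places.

Σσᵢ² = 2.59 + 2.69 + 2.28 + 2.19 + 1.74 + 1.17 + 1.56 = 14.22
Sum of the distinct covariances = 18.42
σ²_T = 14.22 + 2 × 18.42 = 51.06
α = (k/(k−1))·(1 − Σσᵢ²/σ²_T) = (7/6)·(1 − 14.22/51.06) = 0.842

α = 0.842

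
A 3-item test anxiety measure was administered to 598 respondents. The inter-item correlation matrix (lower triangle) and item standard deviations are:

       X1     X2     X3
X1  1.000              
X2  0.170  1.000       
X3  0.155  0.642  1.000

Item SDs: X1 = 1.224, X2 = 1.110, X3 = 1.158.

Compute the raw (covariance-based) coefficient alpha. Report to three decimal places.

Σσ²ᵢ = 1.224² + 1.110² + 1.158² = 4.0712
Covariances σ_ij = r_ij · s_i · s_j:
  σ(X1,X2) = 0.170 × 1.224 × 1.110 = 0.2310
  σ(X1,X3) = 0.155 × 1.224 × 1.158 = 0.2197
  σ(X2,X3) = 0.642 × 1.110 × 1.158 = 0.8252
σ²_T = Σσ²ᵢ + 2·Σσ_ij = 4.0712 + 2 × 1.2759 = 6.6230
α = (3/2)·(1 − 4.0712/6.6230) = 0.578

α = 0.578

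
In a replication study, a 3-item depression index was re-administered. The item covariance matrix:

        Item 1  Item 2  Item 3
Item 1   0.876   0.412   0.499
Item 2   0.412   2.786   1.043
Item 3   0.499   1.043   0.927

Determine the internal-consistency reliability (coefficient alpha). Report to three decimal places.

ΣVar(i) = 0.876 + 2.786 + 0.927 = 4.589
Sum of off-diagonal covariances = 1.954
total variance = 4.589 + 2 × 1.954 = 8.497
α = (k/(k−1))·(1 − ΣVar(i)/total variance) = (3/2)·(1 − 4.589/8.497) = 0.690

coefficient alpha = 0.690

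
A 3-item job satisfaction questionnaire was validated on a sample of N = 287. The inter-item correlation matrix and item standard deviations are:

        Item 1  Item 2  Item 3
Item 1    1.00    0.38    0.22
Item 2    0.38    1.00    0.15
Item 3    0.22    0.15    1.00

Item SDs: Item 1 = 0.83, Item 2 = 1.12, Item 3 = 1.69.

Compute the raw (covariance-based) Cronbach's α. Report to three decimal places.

Σσ²ᵢ = 0.83² + 1.12² + 1.69² = 4.7994
Covariances σ_ij = r_ij · s_i · s_j:
  σ(Item 1,Item 2) = 0.38 × 0.83 × 1.12 = 0.3532
  σ(Item 1,Item 3) = 0.22 × 0.83 × 1.69 = 0.3086
  σ(Item 2,Item 3) = 0.15 × 1.12 × 1.69 = 0.2839
σ²_T = Σσ²ᵢ + 2·Σσ_ij = 4.7994 + 2 × 0.9457 = 6.6908
α = (3/2)·(1 − 4.7994/6.6908) = 0.424

Cronbach's α = 0.424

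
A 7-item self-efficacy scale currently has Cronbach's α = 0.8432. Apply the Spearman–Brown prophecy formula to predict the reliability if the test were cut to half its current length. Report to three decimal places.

predicted reliability = 0.729

Length factor m = 1/2
α' = m·α / (1 − (1−m)·α)
   = 1/2 × 0.8432 / (1 − (1 − 1/2) × 0.8432)
   = 0.4216 / 0.5784 = 0.729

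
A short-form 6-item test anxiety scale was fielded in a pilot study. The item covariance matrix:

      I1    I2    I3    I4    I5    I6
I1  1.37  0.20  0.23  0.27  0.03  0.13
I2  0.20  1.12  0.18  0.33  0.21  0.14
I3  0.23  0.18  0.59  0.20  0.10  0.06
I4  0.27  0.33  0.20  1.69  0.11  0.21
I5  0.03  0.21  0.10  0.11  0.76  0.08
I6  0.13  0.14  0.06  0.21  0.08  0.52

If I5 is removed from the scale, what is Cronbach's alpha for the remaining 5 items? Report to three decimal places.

α = 0.530

Remaining items: I1, I2, I3, I4, I6 (k = 5).
Σσ²ᵢ = 1.37 + 1.12 + 0.59 + 1.69 + 0.52 = 5.29
total variance = 5.29 + 2 × 1.95 = 9.19
α (item deleted) = (5/4)·(1 − 5.29/9.19) = 0.530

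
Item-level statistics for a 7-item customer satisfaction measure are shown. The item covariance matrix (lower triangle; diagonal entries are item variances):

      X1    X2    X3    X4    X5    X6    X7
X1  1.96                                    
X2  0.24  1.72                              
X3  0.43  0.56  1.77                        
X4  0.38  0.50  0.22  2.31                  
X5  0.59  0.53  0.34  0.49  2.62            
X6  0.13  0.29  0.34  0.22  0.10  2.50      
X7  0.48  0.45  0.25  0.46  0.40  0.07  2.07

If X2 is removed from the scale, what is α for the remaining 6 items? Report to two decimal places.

Remaining items: X1, X3, X4, X5, X6, X7 (k = 6).
Σσᵢ² = 1.96 + 1.77 + 2.31 + 2.62 + 2.50 + 2.07 = 13.23
total variance = 13.23 + 2 × 4.90 = 23.03
α (item deleted) = (6/5)·(1 − 13.23/23.03) = 0.51

α = 0.51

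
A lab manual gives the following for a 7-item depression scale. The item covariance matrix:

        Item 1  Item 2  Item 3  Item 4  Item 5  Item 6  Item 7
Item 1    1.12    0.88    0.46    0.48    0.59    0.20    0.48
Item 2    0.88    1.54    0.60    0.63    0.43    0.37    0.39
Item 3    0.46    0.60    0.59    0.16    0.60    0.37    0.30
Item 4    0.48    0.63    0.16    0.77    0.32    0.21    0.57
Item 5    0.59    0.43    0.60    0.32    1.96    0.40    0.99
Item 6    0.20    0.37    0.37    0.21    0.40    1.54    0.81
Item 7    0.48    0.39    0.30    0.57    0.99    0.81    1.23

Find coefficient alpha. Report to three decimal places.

Σσᵢ² = 1.12 + 1.54 + 0.59 + 0.77 + 1.96 + 1.54 + 1.23 = 8.75
Sum of the distinct covariances = 10.24
σ²_total = 8.75 + 2 × 10.24 = 29.23
α = (k/(k−1))·(1 − Σσᵢ²/σ²_total) = (7/6)·(1 − 8.75/29.23) = 0.817

α = 0.817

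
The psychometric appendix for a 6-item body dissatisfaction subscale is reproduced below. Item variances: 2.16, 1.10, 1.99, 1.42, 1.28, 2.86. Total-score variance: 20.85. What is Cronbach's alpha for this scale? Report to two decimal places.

Σσᵢ² = 2.16 + 1.10 + 1.99 + 1.42 + 1.28 + 2.86 = 10.81
α = (k/(k−1))·(1 − Σσᵢ²/σ²_total) = (6/5)·(1 − 10.81/20.85) = 0.58

α = 0.58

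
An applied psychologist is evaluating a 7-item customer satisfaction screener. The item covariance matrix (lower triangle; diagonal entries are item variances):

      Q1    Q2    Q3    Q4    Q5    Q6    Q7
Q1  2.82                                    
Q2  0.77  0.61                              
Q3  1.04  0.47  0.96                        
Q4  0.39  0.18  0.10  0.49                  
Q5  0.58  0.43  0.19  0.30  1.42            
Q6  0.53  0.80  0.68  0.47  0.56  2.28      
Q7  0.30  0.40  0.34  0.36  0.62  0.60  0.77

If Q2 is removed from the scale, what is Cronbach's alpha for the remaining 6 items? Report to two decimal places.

Cronbach's alpha = 0.74

Remaining items: Q1, Q3, Q4, Q5, Q6, Q7 (k = 6).
Σσ²ᵢ = 2.82 + 0.96 + 0.49 + 1.42 + 2.28 + 0.77 = 8.74
Var(T) = 8.74 + 2 × 7.06 = 22.86
α (item deleted) = (6/5)·(1 − 8.74/22.86) = 0.74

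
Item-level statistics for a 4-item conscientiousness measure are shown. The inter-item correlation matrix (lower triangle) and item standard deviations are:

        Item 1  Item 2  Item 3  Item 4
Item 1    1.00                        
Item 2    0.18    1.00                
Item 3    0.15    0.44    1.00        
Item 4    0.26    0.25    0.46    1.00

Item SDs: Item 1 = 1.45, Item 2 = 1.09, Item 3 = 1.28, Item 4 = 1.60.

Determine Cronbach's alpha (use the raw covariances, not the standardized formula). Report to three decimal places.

Cronbach's alpha = 0.610

Σσ²ᵢ = 1.45² + 1.09² + 1.28² + 1.60² = 7.4890
Covariances σ_ij = r_ij · s_i · s_j:
  σ(Item 1,Item 2) = 0.18 × 1.45 × 1.09 = 0.2845
  σ(Item 1,Item 3) = 0.15 × 1.45 × 1.28 = 0.2784
  σ(Item 1,Item 4) = 0.26 × 1.45 × 1.60 = 0.6032
  σ(Item 2,Item 3) = 0.44 × 1.09 × 1.28 = 0.6139
  σ(Item 2,Item 4) = 0.25 × 1.09 × 1.60 = 0.4360
  σ(Item 3,Item 4) = 0.46 × 1.28 × 1.60 = 0.9421
σ²_T = Σσ²ᵢ + 2·Σσ_ij = 7.4890 + 2 × 3.1581 = 13.8052
α = (4/3)·(1 − 7.4890/13.8052) = 0.610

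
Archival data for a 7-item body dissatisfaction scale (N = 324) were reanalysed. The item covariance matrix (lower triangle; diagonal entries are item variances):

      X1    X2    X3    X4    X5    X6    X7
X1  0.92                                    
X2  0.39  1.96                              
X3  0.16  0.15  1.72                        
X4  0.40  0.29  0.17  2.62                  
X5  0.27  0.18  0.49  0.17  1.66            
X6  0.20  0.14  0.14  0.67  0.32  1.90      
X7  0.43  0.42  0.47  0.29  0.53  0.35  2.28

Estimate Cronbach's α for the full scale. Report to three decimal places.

α = 0.588

ΣVar(i) = 0.92 + 1.96 + 1.72 + 2.62 + 1.66 + 1.90 + 2.28 = 13.06
Sum of off-diagonal covariances = 6.63
Var(T) = 13.06 + 2 × 6.63 = 26.32
α = (k/(k−1))·(1 − ΣVar(i)/Var(T)) = (7/6)·(1 − 13.06/26.32) = 0.588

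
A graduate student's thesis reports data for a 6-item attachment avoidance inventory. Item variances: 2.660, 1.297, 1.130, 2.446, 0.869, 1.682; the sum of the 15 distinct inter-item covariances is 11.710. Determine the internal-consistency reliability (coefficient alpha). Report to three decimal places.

Σσᵢ² = 2.660 + 1.297 + 1.130 + 2.446 + 0.869 + 1.682 = 10.084
Sum of distinct covariances = 11.710
σ²_T = Σσᵢ² + 2·Σcov = 10.084 + 2 × 11.710 = 33.504
α = (6/5)·(1 − 10.084/33.504) = 0.839

coefficient alpha = 0.839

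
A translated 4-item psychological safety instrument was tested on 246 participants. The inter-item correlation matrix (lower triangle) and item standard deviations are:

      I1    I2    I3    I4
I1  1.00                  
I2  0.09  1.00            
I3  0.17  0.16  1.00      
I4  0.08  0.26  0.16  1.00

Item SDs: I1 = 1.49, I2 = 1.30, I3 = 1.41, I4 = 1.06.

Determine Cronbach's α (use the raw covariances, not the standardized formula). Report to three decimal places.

Cronbach's α = 0.408

Σσ²ᵢ = 1.49² + 1.30² + 1.41² + 1.06² = 7.0218
Covariances σ_ij = r_ij · s_i · s_j:
  σ(I1,I2) = 0.09 × 1.49 × 1.30 = 0.1743
  σ(I1,I3) = 0.17 × 1.49 × 1.41 = 0.3572
  σ(I1,I4) = 0.08 × 1.49 × 1.06 = 0.1264
  σ(I2,I3) = 0.16 × 1.30 × 1.41 = 0.2933
  σ(I2,I4) = 0.26 × 1.30 × 1.06 = 0.3583
  σ(I3,I4) = 0.16 × 1.41 × 1.06 = 0.2391
σ²_T = Σσ²ᵢ + 2·Σσ_ij = 7.0218 + 2 × 1.5486 = 10.1190
α = (4/3)·(1 − 7.0218/10.1190) = 0.408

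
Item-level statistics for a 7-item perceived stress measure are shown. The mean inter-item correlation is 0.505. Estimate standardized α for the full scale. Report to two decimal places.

Standardized α = k·r̄ / (1 + (k−1)·r̄) = 7 × 0.505 / (1 + 6 × 0.505)
  = 3.5350 / 4.0300 = 0.88

standardized α = 0.88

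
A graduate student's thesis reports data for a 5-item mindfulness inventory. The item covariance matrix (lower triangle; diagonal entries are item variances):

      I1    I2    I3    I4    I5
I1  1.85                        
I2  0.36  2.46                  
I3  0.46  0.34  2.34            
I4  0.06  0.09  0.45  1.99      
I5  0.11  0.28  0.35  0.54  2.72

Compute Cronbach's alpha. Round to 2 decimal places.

Σσᵢ² = 1.85 + 2.46 + 2.34 + 1.99 + 2.72 = 11.36
Σ_{i<j} σ_ij = 3.04
σ²_total = 11.36 + 2 × 3.04 = 17.44
α = (k/(k−1))·(1 − Σσᵢ²/σ²_total) = (5/4)·(1 − 11.36/17.44) = 0.44

Cronbach's alpha = 0.44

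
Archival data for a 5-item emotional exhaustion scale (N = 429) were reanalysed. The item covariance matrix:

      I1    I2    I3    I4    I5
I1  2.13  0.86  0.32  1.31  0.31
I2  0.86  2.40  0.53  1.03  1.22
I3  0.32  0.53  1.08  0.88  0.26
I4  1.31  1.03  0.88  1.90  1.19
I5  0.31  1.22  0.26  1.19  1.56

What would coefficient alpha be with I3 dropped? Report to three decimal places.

coefficient alpha = 0.796

Remaining items: I1, I2, I4, I5 (k = 4).
ΣVar(i) = 2.13 + 2.40 + 1.90 + 1.56 = 7.99
σ²_total = 7.99 + 2 × 5.92 = 19.83
α (item deleted) = (4/3)·(1 − 7.99/19.83) = 0.796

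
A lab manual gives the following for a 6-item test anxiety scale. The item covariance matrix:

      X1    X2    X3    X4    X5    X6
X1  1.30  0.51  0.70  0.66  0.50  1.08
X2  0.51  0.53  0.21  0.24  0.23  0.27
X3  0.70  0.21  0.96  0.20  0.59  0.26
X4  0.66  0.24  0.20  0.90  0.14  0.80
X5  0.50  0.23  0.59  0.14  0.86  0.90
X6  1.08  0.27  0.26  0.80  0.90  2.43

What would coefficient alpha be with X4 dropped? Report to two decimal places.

α = 0.79

Remaining items: X1, X2, X3, X5, X6 (k = 5).
ΣVar(i) = 1.30 + 0.53 + 0.96 + 0.86 + 2.43 = 6.08
σ²_T = 6.08 + 2 × 5.25 = 16.58
α (item deleted) = (5/4)·(1 − 6.08/16.58) = 0.79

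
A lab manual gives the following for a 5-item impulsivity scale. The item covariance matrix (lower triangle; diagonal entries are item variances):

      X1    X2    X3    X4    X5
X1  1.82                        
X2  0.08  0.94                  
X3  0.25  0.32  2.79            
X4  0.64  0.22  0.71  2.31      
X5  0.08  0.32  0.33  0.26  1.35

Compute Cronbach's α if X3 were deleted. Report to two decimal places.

Cronbach's α = 0.44

Remaining items: X1, X2, X4, X5 (k = 4).
Σσ²ᵢ = 1.82 + 0.94 + 2.31 + 1.35 = 6.42
Var(T) = 6.42 + 2 × 1.60 = 9.62
α (item deleted) = (4/3)·(1 − 6.42/9.62) = 0.44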